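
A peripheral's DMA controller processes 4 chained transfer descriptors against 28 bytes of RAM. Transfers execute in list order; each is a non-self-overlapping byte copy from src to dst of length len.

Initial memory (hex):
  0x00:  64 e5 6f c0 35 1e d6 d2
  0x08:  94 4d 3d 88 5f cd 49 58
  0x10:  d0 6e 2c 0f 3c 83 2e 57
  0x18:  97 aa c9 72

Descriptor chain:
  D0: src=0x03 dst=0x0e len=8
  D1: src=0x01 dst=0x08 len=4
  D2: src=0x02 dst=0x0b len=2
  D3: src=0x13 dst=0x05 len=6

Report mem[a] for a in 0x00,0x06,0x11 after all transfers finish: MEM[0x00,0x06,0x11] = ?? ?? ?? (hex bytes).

  after D0: wrote 8B at 0x0e = c0351ed6d2944d3d
  after D1: wrote 4B at 0x08 = e56fc035
  after D2: wrote 2B at 0x0b = 6fc0
  after D3: wrote 6B at 0x05 = 944d3d2e5797
query mem[0x00]=0x64, mem[0x06]=0x4d, mem[0x11]=0xd6

MEM[0x00,0x06,0x11] = 64 4d d6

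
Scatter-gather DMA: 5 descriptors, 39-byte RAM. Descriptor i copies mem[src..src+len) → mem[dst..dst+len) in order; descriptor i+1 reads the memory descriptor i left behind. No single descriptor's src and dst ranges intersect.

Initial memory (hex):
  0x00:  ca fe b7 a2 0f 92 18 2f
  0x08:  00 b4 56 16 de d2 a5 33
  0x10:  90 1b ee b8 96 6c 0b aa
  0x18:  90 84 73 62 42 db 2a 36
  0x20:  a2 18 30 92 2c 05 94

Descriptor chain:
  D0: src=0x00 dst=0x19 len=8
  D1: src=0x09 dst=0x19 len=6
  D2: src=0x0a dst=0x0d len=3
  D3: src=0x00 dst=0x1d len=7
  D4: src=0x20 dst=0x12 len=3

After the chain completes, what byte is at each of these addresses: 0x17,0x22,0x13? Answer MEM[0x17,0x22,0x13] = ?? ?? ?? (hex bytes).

  after D0: wrote 8B at 0x19 = cafeb7a20f92182f
  after D1: wrote 6B at 0x19 = b45616ded2a5
  after D2: wrote 3B at 0x0d = 5616de
  after D3: wrote 7B at 0x1d = cafeb7a20f9218
  after D4: wrote 3B at 0x12 = a20f92
query mem[0x17]=0xaa, mem[0x22]=0x92, mem[0x13]=0x0f

MEM[0x17,0x22,0x13] = aa 92 0f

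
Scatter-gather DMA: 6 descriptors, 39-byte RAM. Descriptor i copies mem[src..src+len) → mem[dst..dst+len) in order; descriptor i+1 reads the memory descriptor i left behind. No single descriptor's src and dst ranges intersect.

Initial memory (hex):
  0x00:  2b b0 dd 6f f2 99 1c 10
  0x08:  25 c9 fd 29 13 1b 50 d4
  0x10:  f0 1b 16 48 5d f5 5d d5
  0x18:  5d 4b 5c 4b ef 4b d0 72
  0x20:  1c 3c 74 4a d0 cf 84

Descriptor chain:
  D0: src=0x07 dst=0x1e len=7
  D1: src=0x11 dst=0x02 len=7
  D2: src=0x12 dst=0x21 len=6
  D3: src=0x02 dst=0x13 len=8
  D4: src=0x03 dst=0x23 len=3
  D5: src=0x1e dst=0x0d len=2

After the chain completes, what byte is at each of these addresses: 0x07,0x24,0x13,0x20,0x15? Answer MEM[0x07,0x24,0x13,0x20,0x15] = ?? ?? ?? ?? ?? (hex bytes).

  after D0: wrote 7B at 0x1e = 1025c9fd29131b
  after D1: wrote 7B at 0x02 = 1b16485df55dd5
  after D2: wrote 6B at 0x21 = 16485df55dd5
  after D3: wrote 8B at 0x13 = 1b16485df55dd5c9
  after D4: wrote 3B at 0x23 = 16485d
  after D5: wrote 2B at 0x0d = 1025
query mem[0x07]=0x5d, mem[0x24]=0x48, mem[0x13]=0x1b, mem[0x20]=0xc9, mem[0x15]=0x48

MEM[0x07,0x24,0x13,0x20,0x15] = 5d 48 1b c9 48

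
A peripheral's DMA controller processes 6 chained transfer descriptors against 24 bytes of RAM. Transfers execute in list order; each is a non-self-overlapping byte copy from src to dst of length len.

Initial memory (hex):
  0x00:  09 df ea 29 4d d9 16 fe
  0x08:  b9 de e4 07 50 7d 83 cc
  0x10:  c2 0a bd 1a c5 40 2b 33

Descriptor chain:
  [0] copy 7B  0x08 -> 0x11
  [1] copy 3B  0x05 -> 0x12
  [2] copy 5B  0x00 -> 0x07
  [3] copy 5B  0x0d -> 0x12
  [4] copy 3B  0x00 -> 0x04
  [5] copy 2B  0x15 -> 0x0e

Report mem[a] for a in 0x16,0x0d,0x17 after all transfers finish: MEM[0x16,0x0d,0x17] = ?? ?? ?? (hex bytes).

MEM[0x16,0x0d,0x17] = b9 7d 83

D0: mem[0x11..0x17] <- [b9 de e4 07 50 7d 83]
D1: mem[0x12..0x14] <- [d9 16 fe]
D2: mem[0x07..0x0b] <- [09 df ea 29 4d]
D3: mem[0x12..0x16] <- [7d 83 cc c2 b9]
D4: mem[0x04..0x06] <- [09 df ea]
D5: mem[0x0e..0x0f] <- [c2 b9]
query mem[0x16]=0xb9, mem[0x0d]=0x7d, mem[0x17]=0x83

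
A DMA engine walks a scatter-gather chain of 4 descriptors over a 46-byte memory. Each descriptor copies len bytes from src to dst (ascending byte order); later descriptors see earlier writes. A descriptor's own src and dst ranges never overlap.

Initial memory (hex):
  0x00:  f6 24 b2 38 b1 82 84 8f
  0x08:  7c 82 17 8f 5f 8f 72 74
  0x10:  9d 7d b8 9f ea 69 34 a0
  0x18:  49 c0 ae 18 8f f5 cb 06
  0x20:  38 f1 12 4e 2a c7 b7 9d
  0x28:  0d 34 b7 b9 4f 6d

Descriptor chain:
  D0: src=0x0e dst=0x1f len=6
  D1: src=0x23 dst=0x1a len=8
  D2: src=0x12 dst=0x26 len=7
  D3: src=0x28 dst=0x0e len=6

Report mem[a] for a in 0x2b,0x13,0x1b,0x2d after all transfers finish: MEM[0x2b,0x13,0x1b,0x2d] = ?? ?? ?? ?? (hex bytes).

D0: mem[0x1f..0x24] <- [72 74 9d 7d b8 9f]
D1: mem[0x1a..0x21] <- [b8 9f c7 b7 9d 0d 34 b7]
D2: mem[0x26..0x2c] <- [b8 9f ea 69 34 a0 49]
D3: mem[0x0e..0x13] <- [ea 69 34 a0 49 6d]
query mem[0x2b]=0xa0, mem[0x13]=0x6d, mem[0x1b]=0x9f, mem[0x2d]=0x6d

MEM[0x2b,0x13,0x1b,0x2d] = a0 6d 9f 6d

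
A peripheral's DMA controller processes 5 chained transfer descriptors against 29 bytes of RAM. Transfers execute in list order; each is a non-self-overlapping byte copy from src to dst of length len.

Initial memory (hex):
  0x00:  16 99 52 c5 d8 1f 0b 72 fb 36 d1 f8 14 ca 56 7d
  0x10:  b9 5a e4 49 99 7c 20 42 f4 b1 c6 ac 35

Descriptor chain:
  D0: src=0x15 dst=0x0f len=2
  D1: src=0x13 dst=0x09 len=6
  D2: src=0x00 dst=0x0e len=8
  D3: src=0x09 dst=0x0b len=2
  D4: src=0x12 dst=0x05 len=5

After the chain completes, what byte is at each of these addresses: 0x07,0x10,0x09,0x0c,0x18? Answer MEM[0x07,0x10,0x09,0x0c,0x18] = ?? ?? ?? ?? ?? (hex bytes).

D0: mem[0x0f..0x10] <- [7c 20]
D1: mem[0x09..0x0e] <- [49 99 7c 20 42 f4]
D2: mem[0x0e..0x15] <- [16 99 52 c5 d8 1f 0b 72]
D3: mem[0x0b..0x0c] <- [49 99]
D4: mem[0x05..0x09] <- [d8 1f 0b 72 20]
query mem[0x07]=0x0b, mem[0x10]=0x52, mem[0x09]=0x20, mem[0x0c]=0x99, mem[0x18]=0xf4

MEM[0x07,0x10,0x09,0x0c,0x18] = 0b 52 20 99 f4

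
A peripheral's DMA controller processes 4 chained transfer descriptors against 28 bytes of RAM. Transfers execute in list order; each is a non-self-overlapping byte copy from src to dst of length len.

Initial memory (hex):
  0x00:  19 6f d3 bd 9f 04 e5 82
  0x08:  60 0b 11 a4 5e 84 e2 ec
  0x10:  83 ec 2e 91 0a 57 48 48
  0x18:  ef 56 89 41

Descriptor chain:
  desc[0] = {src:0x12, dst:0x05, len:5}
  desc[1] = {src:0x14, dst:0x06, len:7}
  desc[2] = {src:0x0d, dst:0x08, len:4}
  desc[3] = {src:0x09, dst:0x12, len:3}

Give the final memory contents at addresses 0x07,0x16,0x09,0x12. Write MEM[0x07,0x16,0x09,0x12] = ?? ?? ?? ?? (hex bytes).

D0: mem[0x05..0x09] <- [2e 91 0a 57 48]
D1: mem[0x06..0x0c] <- [0a 57 48 48 ef 56 89]
D2: mem[0x08..0x0b] <- [84 e2 ec 83]
D3: mem[0x12..0x14] <- [e2 ec 83]
query mem[0x07]=0x57, mem[0x16]=0x48, mem[0x09]=0xe2, mem[0x12]=0xe2

MEM[0x07,0x16,0x09,0x12] = 57 48 e2 e2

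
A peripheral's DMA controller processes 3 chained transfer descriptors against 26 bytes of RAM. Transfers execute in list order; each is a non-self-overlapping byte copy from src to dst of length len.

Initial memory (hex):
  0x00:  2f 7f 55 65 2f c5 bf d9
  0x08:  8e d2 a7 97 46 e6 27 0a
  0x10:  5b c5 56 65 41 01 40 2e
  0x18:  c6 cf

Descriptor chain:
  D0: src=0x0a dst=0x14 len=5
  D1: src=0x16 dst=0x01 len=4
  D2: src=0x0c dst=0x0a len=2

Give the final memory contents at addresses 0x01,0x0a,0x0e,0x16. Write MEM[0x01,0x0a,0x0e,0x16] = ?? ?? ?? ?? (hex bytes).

  after D0: wrote 5B at 0x14 = a79746e627
  after D1: wrote 4B at 0x01 = 46e627cf
  after D2: wrote 2B at 0x0a = 46e6
query mem[0x01]=0x46, mem[0x0a]=0x46, mem[0x0e]=0x27, mem[0x16]=0x46

MEM[0x01,0x0a,0x0e,0x16] = 46 46 27 46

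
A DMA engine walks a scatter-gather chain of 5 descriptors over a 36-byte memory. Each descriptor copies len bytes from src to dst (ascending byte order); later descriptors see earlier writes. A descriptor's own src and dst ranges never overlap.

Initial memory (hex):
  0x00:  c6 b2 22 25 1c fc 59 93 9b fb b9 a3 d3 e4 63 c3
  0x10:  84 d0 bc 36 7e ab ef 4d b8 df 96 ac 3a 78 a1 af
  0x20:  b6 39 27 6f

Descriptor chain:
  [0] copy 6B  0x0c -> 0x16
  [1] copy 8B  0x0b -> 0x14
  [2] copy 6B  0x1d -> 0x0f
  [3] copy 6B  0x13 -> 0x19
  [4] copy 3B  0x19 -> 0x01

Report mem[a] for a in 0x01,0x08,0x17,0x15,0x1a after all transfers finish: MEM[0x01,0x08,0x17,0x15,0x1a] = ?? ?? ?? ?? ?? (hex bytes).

D0: mem[0x16..0x1b] <- [d3 e4 63 c3 84 d0]
D1: mem[0x14..0x1b] <- [a3 d3 e4 63 c3 84 d0 bc]
D2: mem[0x0f..0x14] <- [78 a1 af b6 39 27]
D3: mem[0x19..0x1e] <- [39 27 d3 e4 63 c3]
D4: mem[0x01..0x03] <- [39 27 d3]
query mem[0x01]=0x39, mem[0x08]=0x9b, mem[0x17]=0x63, mem[0x15]=0xd3, mem[0x1a]=0x27

MEM[0x01,0x08,0x17,0x15,0x1a] = 39 9b 63 d3 27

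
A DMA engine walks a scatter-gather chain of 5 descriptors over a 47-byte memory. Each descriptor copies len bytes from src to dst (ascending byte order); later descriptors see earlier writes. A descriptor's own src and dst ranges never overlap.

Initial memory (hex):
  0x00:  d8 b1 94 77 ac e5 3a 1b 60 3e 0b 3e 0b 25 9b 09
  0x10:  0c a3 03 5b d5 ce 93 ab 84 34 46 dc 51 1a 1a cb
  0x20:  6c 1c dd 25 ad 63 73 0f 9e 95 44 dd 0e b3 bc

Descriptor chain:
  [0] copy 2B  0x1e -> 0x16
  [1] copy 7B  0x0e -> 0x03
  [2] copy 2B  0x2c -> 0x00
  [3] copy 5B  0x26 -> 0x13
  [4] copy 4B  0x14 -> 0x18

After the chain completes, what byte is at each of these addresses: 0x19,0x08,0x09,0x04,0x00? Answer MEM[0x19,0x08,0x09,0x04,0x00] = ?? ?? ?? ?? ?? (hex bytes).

[0] 0x1e->0x16 len=2 : 1a cb
[1] 0x0e->0x03 len=7 : 9b 09 0c a3 03 5b d5
[2] 0x2c->0x00 len=2 : 0e b3
[3] 0x26->0x13 len=5 : 73 0f 9e 95 44
[4] 0x14->0x18 len=4 : 0f 9e 95 44
query mem[0x19]=0x9e, mem[0x08]=0x5b, mem[0x09]=0xd5, mem[0x04]=0x09, mem[0x00]=0x0e

MEM[0x19,0x08,0x09,0x04,0x00] = 9e 5b d5 09 0e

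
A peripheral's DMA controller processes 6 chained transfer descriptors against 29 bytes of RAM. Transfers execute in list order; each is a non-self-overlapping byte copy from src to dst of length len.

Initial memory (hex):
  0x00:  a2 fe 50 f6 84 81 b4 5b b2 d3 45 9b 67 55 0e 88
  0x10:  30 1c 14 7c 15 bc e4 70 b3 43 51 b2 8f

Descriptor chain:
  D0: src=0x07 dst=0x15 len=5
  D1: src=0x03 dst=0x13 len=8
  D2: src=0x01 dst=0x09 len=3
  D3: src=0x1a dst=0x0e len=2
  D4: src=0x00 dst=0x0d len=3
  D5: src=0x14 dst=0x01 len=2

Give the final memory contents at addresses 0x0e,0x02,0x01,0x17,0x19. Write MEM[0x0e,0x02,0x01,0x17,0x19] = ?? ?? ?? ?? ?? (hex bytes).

MEM[0x0e,0x02,0x01,0x17,0x19] = fe 81 84 5b d3

  after D0: wrote 5B at 0x15 = 5bb2d3459b
  after D1: wrote 8B at 0x13 = f68481b45bb2d345
  after D2: wrote 3B at 0x09 = fe50f6
  after D3: wrote 2B at 0x0e = 45b2
  after D4: wrote 3B at 0x0d = a2fe50
  after D5: wrote 2B at 0x01 = 8481
query mem[0x0e]=0xfe, mem[0x02]=0x81, mem[0x01]=0x84, mem[0x17]=0x5b, mem[0x19]=0xd3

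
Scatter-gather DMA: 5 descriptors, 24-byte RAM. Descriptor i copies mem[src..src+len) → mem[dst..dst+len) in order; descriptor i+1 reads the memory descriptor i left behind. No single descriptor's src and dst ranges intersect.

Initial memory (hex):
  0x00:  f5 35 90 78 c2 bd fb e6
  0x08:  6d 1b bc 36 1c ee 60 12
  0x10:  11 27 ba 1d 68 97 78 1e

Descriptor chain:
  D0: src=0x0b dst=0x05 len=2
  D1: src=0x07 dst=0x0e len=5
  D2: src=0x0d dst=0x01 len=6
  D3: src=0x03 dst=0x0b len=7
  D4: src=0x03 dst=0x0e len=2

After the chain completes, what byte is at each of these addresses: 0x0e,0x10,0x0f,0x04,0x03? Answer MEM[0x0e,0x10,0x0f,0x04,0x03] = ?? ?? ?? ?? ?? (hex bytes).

#0 dst[0x05+2] := {0x36,0x1c}
#1 dst[0x0e+5] := {0xe6,0x6d,0x1b,0xbc,0x36}
#2 dst[0x01+6] := {0xee,0xe6,0x6d,0x1b,0xbc,0x36}
#3 dst[0x0b+7] := {0x6d,0x1b,0xbc,0x36,0xe6,0x6d,0x1b}
#4 dst[0x0e+2] := {0x6d,0x1b}
query mem[0x0e]=0x6d, mem[0x10]=0x6d, mem[0x0f]=0x1b, mem[0x04]=0x1b, mem[0x03]=0x6d

MEM[0x0e,0x10,0x0f,0x04,0x03] = 6d 6d 1b 1b 6d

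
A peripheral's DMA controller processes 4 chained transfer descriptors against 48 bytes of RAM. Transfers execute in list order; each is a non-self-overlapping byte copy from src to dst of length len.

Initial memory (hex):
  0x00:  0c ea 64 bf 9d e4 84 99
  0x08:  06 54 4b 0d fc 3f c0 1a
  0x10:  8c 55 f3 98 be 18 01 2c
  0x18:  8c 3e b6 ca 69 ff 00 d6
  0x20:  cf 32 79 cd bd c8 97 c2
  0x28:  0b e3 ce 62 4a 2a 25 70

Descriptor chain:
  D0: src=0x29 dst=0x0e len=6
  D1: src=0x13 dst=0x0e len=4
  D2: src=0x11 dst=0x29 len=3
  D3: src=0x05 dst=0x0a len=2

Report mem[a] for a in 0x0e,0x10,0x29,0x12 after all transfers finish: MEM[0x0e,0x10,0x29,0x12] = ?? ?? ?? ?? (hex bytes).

MEM[0x0e,0x10,0x29,0x12] = 25 18 01 2a

#0 dst[0x0e+6] := {0xe3,0xce,0x62,0x4a,0x2a,0x25}
#1 dst[0x0e+4] := {0x25,0xbe,0x18,0x01}
#2 dst[0x29+3] := {0x01,0x2a,0x25}
#3 dst[0x0a+2] := {0xe4,0x84}
query mem[0x0e]=0x25, mem[0x10]=0x18, mem[0x29]=0x01, mem[0x12]=0x2a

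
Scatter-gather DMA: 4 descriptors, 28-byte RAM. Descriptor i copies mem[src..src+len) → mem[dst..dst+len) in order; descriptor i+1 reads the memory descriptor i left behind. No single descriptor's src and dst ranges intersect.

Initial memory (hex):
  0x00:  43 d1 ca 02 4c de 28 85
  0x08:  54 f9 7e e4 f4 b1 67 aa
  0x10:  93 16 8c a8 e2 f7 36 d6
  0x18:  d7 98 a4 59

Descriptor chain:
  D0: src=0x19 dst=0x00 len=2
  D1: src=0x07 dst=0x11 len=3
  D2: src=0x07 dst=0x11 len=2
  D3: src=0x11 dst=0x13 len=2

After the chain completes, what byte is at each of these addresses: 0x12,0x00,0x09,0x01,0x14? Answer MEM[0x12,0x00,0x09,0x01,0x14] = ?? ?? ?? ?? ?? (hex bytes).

  after D0: wrote 2B at 0x00 = 98a4
  after D1: wrote 3B at 0x11 = 8554f9
  after D2: wrote 2B at 0x11 = 8554
  after D3: wrote 2B at 0x13 = 8554
query mem[0x12]=0x54, mem[0x00]=0x98, mem[0x09]=0xf9, mem[0x01]=0xa4, mem[0x14]=0x54

MEM[0x12,0x00,0x09,0x01,0x14] = 54 98 f9 a4 54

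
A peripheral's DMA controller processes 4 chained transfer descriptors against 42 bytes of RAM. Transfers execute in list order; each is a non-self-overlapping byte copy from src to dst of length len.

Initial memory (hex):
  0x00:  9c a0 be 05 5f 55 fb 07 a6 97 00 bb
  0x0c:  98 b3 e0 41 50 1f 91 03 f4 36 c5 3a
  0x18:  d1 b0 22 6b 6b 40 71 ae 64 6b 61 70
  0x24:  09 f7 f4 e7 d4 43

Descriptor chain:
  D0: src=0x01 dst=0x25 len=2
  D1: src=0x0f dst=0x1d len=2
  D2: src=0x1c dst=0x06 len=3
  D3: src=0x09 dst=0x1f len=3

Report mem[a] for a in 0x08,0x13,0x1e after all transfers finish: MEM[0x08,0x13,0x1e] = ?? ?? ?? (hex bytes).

D0: mem[0x25..0x26] <- [a0 be]
D1: mem[0x1d..0x1e] <- [41 50]
D2: mem[0x06..0x08] <- [6b 41 50]
D3: mem[0x1f..0x21] <- [97 00 bb]
query mem[0x08]=0x50, mem[0x13]=0x03, mem[0x1e]=0x50

MEM[0x08,0x13,0x1e] = 50 03 50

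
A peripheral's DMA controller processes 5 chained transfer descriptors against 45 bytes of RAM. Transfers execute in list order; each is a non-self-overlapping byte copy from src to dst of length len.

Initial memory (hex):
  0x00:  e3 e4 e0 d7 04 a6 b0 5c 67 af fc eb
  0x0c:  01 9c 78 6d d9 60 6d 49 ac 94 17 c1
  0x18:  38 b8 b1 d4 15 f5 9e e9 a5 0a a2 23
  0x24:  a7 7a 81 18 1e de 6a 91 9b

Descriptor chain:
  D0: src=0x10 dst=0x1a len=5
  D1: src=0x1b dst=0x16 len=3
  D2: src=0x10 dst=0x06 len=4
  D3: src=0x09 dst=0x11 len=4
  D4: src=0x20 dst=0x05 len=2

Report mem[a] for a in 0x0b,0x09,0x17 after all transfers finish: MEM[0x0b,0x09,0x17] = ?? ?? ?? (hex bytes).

#0 dst[0x1a+5] := {0xd9,0x60,0x6d,0x49,0xac}
#1 dst[0x16+3] := {0x60,0x6d,0x49}
#2 dst[0x06+4] := {0xd9,0x60,0x6d,0x49}
#3 dst[0x11+4] := {0x49,0xfc,0xeb,0x01}
#4 dst[0x05+2] := {0xa5,0x0a}
query mem[0x0b]=0xeb, mem[0x09]=0x49, mem[0x17]=0x6d

MEM[0x0b,0x09,0x17] = eb 49 6d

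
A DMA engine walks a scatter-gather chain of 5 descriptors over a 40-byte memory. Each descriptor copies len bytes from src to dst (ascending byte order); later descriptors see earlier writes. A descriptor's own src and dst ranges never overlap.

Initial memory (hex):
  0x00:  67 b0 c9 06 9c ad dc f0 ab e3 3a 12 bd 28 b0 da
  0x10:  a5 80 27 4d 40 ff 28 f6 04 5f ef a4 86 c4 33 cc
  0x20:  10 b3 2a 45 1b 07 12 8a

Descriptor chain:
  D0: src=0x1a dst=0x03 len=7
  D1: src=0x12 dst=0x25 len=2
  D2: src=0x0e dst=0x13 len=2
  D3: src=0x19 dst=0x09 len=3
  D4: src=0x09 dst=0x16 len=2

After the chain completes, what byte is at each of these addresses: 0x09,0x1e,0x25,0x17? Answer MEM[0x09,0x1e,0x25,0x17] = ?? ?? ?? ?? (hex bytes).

MEM[0x09,0x1e,0x25,0x17] = 5f 33 27 ef

D0: mem[0x03..0x09] <- [ef a4 86 c4 33 cc 10]
D1: mem[0x25..0x26] <- [27 4d]
D2: mem[0x13..0x14] <- [b0 da]
D3: mem[0x09..0x0b] <- [5f ef a4]
D4: mem[0x16..0x17] <- [5f ef]
query mem[0x09]=0x5f, mem[0x1e]=0x33, mem[0x25]=0x27, mem[0x17]=0xef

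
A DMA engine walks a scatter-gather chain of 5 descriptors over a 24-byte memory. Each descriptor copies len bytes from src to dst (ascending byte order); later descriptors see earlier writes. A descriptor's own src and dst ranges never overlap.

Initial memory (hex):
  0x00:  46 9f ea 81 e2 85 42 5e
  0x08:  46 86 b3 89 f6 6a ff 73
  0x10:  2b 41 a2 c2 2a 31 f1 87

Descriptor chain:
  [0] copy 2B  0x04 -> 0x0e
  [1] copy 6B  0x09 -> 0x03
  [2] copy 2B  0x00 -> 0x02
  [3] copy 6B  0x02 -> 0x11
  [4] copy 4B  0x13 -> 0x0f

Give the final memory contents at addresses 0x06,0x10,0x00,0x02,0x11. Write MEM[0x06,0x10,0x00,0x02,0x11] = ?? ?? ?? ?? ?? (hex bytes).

D0: mem[0x0e..0x0f] <- [e2 85]
D1: mem[0x03..0x08] <- [86 b3 89 f6 6a e2]
D2: mem[0x02..0x03] <- [46 9f]
D3: mem[0x11..0x16] <- [46 9f b3 89 f6 6a]
D4: mem[0x0f..0x12] <- [b3 89 f6 6a]
query mem[0x06]=0xf6, mem[0x10]=0x89, mem[0x00]=0x46, mem[0x02]=0x46, mem[0x11]=0xf6

MEM[0x06,0x10,0x00,0x02,0x11] = f6 89 46 46 f6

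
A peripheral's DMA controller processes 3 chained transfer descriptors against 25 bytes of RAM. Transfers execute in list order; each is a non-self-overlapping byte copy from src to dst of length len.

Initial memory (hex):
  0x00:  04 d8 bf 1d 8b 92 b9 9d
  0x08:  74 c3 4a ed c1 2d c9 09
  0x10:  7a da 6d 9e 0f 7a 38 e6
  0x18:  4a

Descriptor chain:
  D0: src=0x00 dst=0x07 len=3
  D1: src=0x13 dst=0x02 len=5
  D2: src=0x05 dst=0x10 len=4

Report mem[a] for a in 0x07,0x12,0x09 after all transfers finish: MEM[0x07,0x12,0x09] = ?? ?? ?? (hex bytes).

[0] 0x00->0x07 len=3 : 04 d8 bf
[1] 0x13->0x02 len=5 : 9e 0f 7a 38 e6
[2] 0x05->0x10 len=4 : 38 e6 04 d8
query mem[0x07]=0x04, mem[0x12]=0x04, mem[0x09]=0xbf

MEM[0x07,0x12,0x09] = 04 04 bf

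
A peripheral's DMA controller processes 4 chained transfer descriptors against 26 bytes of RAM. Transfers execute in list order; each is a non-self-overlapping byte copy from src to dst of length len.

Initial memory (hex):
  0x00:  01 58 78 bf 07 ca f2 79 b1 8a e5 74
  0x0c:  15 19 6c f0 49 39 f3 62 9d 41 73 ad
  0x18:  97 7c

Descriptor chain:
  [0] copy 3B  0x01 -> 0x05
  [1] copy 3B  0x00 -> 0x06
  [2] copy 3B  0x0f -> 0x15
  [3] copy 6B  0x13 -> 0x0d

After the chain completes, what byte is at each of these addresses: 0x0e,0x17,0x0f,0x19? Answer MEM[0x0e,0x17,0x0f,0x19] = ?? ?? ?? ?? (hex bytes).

MEM[0x0e,0x17,0x0f,0x19] = 9d 39 f0 7c

D0: mem[0x05..0x07] <- [58 78 bf]
D1: mem[0x06..0x08] <- [01 58 78]
D2: mem[0x15..0x17] <- [f0 49 39]
D3: mem[0x0d..0x12] <- [62 9d f0 49 39 97]
query mem[0x0e]=0x9d, mem[0x17]=0x39, mem[0x0f]=0xf0, mem[0x19]=0x7c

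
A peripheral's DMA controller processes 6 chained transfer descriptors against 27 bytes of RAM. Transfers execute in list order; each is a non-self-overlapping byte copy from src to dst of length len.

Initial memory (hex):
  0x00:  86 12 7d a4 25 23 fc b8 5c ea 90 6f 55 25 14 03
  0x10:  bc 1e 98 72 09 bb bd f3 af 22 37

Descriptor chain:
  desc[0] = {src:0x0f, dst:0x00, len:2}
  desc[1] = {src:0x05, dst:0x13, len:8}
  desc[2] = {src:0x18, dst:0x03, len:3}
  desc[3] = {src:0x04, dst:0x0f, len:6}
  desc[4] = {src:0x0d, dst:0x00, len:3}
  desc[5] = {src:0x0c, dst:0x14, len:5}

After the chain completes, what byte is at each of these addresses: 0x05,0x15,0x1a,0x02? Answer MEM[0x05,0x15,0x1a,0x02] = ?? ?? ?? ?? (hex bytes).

  after D0: wrote 2B at 0x00 = 03bc
  after D1: wrote 8B at 0x13 = 23fcb85cea906f55
  after D2: wrote 3B at 0x03 = 906f55
  after D3: wrote 6B at 0x0f = 6f55fcb85cea
  after D4: wrote 3B at 0x00 = 25146f
  after D5: wrote 5B at 0x14 = 5525146f55
query mem[0x05]=0x55, mem[0x15]=0x25, mem[0x1a]=0x55, mem[0x02]=0x6f

MEM[0x05,0x15,0x1a,0x02] = 55 25 55 6f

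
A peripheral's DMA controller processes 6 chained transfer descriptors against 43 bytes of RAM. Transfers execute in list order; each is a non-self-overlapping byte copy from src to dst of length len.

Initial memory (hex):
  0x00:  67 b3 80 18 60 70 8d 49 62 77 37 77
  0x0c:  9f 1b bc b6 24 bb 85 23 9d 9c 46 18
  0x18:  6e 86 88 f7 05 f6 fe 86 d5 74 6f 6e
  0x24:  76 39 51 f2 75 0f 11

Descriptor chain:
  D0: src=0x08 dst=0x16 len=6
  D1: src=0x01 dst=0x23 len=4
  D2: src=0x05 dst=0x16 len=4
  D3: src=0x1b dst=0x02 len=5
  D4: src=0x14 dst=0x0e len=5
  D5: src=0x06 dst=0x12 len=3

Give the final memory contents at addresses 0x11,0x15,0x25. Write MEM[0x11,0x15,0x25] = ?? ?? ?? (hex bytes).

#0 dst[0x16+6] := {0x62,0x77,0x37,0x77,0x9f,0x1b}
#1 dst[0x23+4] := {0xb3,0x80,0x18,0x60}
#2 dst[0x16+4] := {0x70,0x8d,0x49,0x62}
#3 dst[0x02+5] := {0x1b,0x05,0xf6,0xfe,0x86}
#4 dst[0x0e+5] := {0x9d,0x9c,0x70,0x8d,0x49}
#5 dst[0x12+3] := {0x86,0x49,0x62}
query mem[0x11]=0x8d, mem[0x15]=0x9c, mem[0x25]=0x18

MEM[0x11,0x15,0x25] = 8d 9c 18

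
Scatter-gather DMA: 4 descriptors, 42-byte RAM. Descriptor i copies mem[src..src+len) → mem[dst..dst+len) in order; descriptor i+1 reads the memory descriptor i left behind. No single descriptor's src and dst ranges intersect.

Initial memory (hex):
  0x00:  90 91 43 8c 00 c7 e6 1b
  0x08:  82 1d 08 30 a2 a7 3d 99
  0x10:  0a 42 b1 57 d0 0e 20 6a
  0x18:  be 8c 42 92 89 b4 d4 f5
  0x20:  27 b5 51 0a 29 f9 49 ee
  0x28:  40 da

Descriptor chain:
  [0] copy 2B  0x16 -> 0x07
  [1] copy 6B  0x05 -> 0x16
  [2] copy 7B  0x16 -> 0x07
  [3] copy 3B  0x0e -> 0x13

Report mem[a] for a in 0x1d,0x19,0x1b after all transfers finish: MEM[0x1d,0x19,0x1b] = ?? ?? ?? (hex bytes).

[0] 0x16->0x07 len=2 : 20 6a
[1] 0x05->0x16 len=6 : c7 e6 20 6a 1d 08
[2] 0x16->0x07 len=7 : c7 e6 20 6a 1d 08 89
[3] 0x0e->0x13 len=3 : 3d 99 0a
query mem[0x1d]=0xb4, mem[0x19]=0x6a, mem[0x1b]=0x08

MEM[0x1d,0x19,0x1b] = b4 6a 08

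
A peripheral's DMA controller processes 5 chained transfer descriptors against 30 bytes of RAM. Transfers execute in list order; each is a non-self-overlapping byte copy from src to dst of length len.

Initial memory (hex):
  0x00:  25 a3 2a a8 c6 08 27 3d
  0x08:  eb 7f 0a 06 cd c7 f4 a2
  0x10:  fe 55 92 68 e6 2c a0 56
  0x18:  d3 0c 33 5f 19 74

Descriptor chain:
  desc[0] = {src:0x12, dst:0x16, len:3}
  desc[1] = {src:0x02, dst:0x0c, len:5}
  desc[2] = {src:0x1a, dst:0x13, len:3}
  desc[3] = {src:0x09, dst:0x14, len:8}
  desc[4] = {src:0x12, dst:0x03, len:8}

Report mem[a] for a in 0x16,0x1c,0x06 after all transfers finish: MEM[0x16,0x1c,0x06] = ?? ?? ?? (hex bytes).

MEM[0x16,0x1c,0x06] = 06 19 0a

#0 dst[0x16+3] := {0x92,0x68,0xe6}
#1 dst[0x0c+5] := {0x2a,0xa8,0xc6,0x08,0x27}
#2 dst[0x13+3] := {0x33,0x5f,0x19}
#3 dst[0x14+8] := {0x7f,0x0a,0x06,0x2a,0xa8,0xc6,0x08,0x27}
#4 dst[0x03+8] := {0x92,0x33,0x7f,0x0a,0x06,0x2a,0xa8,0xc6}
query mem[0x16]=0x06, mem[0x1c]=0x19, mem[0x06]=0x0a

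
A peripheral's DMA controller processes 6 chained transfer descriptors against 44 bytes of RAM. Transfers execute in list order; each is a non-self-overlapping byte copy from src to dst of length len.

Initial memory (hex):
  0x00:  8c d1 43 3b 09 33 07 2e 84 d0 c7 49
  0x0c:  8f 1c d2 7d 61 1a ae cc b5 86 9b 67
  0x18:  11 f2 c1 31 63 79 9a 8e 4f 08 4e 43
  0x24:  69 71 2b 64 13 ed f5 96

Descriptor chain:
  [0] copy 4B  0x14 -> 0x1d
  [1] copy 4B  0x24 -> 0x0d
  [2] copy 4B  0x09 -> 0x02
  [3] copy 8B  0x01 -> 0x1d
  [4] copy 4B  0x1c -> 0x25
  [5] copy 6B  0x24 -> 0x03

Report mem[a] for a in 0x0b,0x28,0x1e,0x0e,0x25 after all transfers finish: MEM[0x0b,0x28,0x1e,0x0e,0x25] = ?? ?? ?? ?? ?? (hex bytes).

  after D0: wrote 4B at 0x1d = b5869b67
  after D1: wrote 4B at 0x0d = 69712b64
  after D2: wrote 4B at 0x02 = d0c7498f
  after D3: wrote 8B at 0x1d = d1d0c7498f072e84
  after D4: wrote 4B at 0x25 = 63d1d0c7
  after D5: wrote 6B at 0x03 = 8463d1d0c7ed
query mem[0x0b]=0x49, mem[0x28]=0xc7, mem[0x1e]=0xd0, mem[0x0e]=0x71, mem[0x25]=0x63

MEM[0x0b,0x28,0x1e,0x0e,0x25] = 49 c7 d0 71 63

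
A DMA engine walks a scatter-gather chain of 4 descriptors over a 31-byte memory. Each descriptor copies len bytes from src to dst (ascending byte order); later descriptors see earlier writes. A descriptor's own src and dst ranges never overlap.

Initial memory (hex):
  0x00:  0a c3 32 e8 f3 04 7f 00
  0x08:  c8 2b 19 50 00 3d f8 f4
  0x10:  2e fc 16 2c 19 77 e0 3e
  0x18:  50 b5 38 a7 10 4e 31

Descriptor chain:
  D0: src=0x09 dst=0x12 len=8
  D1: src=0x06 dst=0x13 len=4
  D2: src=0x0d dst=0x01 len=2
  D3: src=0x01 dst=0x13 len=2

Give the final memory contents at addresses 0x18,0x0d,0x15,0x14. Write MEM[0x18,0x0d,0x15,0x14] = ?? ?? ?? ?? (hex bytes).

MEM[0x18,0x0d,0x15,0x14] = f4 3d c8 f8

D0: mem[0x12..0x19] <- [2b 19 50 00 3d f8 f4 2e]
D1: mem[0x13..0x16] <- [7f 00 c8 2b]
D2: mem[0x01..0x02] <- [3d f8]
D3: mem[0x13..0x14] <- [3d f8]
query mem[0x18]=0xf4, mem[0x0d]=0x3d, mem[0x15]=0xc8, mem[0x14]=0xf8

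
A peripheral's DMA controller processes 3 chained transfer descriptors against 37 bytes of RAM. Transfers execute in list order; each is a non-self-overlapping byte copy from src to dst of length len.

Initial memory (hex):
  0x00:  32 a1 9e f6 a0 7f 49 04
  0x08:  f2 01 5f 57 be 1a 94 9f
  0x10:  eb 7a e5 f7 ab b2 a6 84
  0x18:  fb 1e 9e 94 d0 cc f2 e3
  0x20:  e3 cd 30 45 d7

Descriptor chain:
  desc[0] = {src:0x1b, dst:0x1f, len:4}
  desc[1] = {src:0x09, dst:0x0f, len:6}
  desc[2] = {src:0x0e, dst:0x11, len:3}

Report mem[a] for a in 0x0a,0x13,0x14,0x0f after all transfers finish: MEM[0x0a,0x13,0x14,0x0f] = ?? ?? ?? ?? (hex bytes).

MEM[0x0a,0x13,0x14,0x0f] = 5f 5f 94 01

[0] 0x1b->0x1f len=4 : 94 d0 cc f2
[1] 0x09->0x0f len=6 : 01 5f 57 be 1a 94
[2] 0x0e->0x11 len=3 : 94 01 5f
query mem[0x0a]=0x5f, mem[0x13]=0x5f, mem[0x14]=0x94, mem[0x0f]=0x01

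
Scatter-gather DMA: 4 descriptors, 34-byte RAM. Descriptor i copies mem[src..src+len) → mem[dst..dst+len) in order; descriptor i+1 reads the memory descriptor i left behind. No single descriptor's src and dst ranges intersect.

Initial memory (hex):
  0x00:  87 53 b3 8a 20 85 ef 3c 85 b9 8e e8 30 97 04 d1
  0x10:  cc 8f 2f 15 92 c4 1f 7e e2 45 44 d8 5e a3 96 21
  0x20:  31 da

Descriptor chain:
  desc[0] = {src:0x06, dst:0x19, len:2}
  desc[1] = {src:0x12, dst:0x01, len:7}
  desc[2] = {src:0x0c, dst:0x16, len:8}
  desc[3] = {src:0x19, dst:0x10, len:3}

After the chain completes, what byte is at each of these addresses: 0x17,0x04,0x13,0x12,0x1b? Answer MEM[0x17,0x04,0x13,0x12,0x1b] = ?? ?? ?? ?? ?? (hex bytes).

D0: mem[0x19..0x1a] <- [ef 3c]
D1: mem[0x01..0x07] <- [2f 15 92 c4 1f 7e e2]
D2: mem[0x16..0x1d] <- [30 97 04 d1 cc 8f 2f 15]
D3: mem[0x10..0x12] <- [d1 cc 8f]
query mem[0x17]=0x97, mem[0x04]=0xc4, mem[0x13]=0x15, mem[0x12]=0x8f, mem[0x1b]=0x8f

MEM[0x17,0x04,0x13,0x12,0x1b] = 97 c4 15 8f 8f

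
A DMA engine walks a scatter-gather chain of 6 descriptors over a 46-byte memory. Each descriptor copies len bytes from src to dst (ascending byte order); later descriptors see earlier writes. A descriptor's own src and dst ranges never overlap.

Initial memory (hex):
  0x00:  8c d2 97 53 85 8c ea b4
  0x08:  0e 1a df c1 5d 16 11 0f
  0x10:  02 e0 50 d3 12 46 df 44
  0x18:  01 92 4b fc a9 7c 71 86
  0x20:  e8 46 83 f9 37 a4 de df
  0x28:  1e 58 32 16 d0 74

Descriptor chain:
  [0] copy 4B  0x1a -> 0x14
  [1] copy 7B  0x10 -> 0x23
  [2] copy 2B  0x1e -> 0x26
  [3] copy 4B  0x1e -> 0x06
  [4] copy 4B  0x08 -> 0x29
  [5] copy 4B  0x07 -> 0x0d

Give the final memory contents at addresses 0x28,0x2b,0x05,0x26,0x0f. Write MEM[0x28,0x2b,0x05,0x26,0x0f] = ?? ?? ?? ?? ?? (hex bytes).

MEM[0x28,0x2b,0x05,0x26,0x0f] = fc df 8c 71 46

#0 dst[0x14+4] := {0x4b,0xfc,0xa9,0x7c}
#1 dst[0x23+7] := {0x02,0xe0,0x50,0xd3,0x4b,0xfc,0xa9}
#2 dst[0x26+2] := {0x71,0x86}
#3 dst[0x06+4] := {0x71,0x86,0xe8,0x46}
#4 dst[0x29+4] := {0xe8,0x46,0xdf,0xc1}
#5 dst[0x0d+4] := {0x86,0xe8,0x46,0xdf}
query mem[0x28]=0xfc, mem[0x2b]=0xdf, mem[0x05]=0x8c, mem[0x26]=0x71, mem[0x0f]=0x46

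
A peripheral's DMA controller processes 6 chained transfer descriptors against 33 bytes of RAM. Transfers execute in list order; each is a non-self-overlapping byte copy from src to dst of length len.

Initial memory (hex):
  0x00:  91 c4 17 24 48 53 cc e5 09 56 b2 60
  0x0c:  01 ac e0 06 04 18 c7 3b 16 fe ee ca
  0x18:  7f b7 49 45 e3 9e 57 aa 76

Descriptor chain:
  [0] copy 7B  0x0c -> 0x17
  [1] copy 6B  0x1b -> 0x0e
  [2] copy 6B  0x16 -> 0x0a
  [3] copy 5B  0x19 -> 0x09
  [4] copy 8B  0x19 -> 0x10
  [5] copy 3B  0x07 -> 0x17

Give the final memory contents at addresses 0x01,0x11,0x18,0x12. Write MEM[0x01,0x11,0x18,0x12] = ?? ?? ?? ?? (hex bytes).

MEM[0x01,0x11,0x18,0x12] = c4 06 09 04

D0: mem[0x17..0x1d] <- [01 ac e0 06 04 18 c7]
D1: mem[0x0e..0x13] <- [04 18 c7 57 aa 76]
D2: mem[0x0a..0x0f] <- [ee 01 ac e0 06 04]
D3: mem[0x09..0x0d] <- [e0 06 04 18 c7]
D4: mem[0x10..0x17] <- [e0 06 04 18 c7 57 aa 76]
D5: mem[0x17..0x19] <- [e5 09 e0]
query mem[0x01]=0xc4, mem[0x11]=0x06, mem[0x18]=0x09, mem[0x12]=0x04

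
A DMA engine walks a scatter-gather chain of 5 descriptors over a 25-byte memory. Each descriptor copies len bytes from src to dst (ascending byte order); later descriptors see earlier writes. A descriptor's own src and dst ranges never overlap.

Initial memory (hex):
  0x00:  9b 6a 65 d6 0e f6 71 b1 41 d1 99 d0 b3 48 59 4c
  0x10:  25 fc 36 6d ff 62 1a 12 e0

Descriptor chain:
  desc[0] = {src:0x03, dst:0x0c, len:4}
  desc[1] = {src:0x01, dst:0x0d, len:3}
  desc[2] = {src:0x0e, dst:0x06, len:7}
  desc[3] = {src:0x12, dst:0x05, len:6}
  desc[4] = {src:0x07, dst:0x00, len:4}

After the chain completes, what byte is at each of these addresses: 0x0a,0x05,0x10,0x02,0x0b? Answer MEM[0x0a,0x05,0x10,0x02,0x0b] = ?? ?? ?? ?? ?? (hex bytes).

MEM[0x0a,0x05,0x10,0x02,0x0b] = 12 36 25 1a 6d

D0: mem[0x0c..0x0f] <- [d6 0e f6 71]
D1: mem[0x0d..0x0f] <- [6a 65 d6]
D2: mem[0x06..0x0c] <- [65 d6 25 fc 36 6d ff]
D3: mem[0x05..0x0a] <- [36 6d ff 62 1a 12]
D4: mem[0x00..0x03] <- [ff 62 1a 12]
query mem[0x0a]=0x12, mem[0x05]=0x36, mem[0x10]=0x25, mem[0x02]=0x1a, mem[0x0b]=0x6d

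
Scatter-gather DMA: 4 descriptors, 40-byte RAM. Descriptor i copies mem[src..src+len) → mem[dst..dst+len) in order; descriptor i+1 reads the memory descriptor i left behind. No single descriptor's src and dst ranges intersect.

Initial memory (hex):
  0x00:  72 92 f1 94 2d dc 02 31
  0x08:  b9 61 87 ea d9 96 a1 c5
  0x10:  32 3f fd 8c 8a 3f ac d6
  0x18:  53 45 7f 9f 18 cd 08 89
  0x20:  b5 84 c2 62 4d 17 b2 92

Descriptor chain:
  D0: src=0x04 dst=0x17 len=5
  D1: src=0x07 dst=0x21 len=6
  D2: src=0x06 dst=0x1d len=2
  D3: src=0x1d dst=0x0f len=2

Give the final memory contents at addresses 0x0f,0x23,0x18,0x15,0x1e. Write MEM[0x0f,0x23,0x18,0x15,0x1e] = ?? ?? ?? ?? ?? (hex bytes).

MEM[0x0f,0x23,0x18,0x15,0x1e] = 02 61 dc 3f 31

D0: mem[0x17..0x1b] <- [2d dc 02 31 b9]
D1: mem[0x21..0x26] <- [31 b9 61 87 ea d9]
D2: mem[0x1d..0x1e] <- [02 31]
D3: mem[0x0f..0x10] <- [02 31]
query mem[0x0f]=0x02, mem[0x23]=0x61, mem[0x18]=0xdc, mem[0x15]=0x3f, mem[0x1e]=0x31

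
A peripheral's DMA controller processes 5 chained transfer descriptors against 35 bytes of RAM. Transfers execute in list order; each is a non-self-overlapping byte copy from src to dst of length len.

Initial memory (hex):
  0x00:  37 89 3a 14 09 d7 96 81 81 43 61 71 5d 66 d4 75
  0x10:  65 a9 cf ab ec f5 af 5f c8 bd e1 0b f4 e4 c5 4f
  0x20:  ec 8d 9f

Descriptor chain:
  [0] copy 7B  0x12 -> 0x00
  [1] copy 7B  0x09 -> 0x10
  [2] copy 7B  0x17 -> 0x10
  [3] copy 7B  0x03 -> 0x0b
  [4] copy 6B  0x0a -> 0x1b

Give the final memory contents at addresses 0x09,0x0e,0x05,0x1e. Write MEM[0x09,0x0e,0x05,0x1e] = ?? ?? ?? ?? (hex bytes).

MEM[0x09,0x0e,0x05,0x1e] = 43 c8 5f 5f

D0: mem[0x00..0x06] <- [cf ab ec f5 af 5f c8]
D1: mem[0x10..0x16] <- [43 61 71 5d 66 d4 75]
D2: mem[0x10..0x16] <- [5f c8 bd e1 0b f4 e4]
D3: mem[0x0b..0x11] <- [f5 af 5f c8 81 81 43]
D4: mem[0x1b..0x20] <- [61 f5 af 5f c8 81]
query mem[0x09]=0x43, mem[0x0e]=0xc8, mem[0x05]=0x5f, mem[0x1e]=0x5f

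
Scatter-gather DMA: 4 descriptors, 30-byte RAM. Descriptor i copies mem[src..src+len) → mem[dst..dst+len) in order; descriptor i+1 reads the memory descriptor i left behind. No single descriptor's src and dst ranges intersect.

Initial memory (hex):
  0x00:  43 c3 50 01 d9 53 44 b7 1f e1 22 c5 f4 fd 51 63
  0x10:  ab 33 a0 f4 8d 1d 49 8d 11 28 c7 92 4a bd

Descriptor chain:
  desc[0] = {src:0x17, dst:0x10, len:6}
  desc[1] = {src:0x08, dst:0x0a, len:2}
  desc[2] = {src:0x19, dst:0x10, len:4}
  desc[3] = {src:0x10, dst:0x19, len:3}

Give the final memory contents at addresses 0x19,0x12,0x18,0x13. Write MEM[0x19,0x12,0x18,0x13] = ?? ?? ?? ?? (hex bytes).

[0] 0x17->0x10 len=6 : 8d 11 28 c7 92 4a
[1] 0x08->0x0a len=2 : 1f e1
[2] 0x19->0x10 len=4 : 28 c7 92 4a
[3] 0x10->0x19 len=3 : 28 c7 92
query mem[0x19]=0x28, mem[0x12]=0x92, mem[0x18]=0x11, mem[0x13]=0x4a

MEM[0x19,0x12,0x18,0x13] = 28 92 11 4a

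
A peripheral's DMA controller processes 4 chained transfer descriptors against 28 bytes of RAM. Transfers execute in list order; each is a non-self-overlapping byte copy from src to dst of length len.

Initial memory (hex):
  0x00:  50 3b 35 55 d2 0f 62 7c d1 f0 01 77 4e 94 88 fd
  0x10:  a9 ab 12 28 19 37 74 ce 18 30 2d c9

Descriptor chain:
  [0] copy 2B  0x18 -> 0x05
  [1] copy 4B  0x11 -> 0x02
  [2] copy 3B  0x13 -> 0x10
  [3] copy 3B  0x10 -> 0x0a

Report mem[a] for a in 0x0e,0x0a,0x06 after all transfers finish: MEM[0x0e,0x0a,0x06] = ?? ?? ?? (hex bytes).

D0: mem[0x05..0x06] <- [18 30]
D1: mem[0x02..0x05] <- [ab 12 28 19]
D2: mem[0x10..0x12] <- [28 19 37]
D3: mem[0x0a..0x0c] <- [28 19 37]
query mem[0x0e]=0x88, mem[0x0a]=0x28, mem[0x06]=0x30

MEM[0x0e,0x0a,0x06] = 88 28 30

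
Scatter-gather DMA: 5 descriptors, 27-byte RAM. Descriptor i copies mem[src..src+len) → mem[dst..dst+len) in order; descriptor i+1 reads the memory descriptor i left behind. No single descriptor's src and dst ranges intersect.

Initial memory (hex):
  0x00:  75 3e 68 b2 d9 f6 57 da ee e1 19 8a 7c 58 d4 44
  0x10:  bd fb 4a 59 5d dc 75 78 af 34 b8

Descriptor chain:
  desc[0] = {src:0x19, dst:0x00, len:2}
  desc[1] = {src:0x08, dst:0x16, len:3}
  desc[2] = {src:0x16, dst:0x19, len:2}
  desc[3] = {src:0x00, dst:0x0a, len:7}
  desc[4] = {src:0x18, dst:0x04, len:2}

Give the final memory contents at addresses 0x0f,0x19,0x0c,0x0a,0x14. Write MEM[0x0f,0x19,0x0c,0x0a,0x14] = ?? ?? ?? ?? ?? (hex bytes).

D0: mem[0x00..0x01] <- [34 b8]
D1: mem[0x16..0x18] <- [ee e1 19]
D2: mem[0x19..0x1a] <- [ee e1]
D3: mem[0x0a..0x10] <- [34 b8 68 b2 d9 f6 57]
D4: mem[0x04..0x05] <- [19 ee]
query mem[0x0f]=0xf6, mem[0x19]=0xee, mem[0x0c]=0x68, mem[0x0a]=0x34, mem[0x14]=0x5d

MEM[0x0f,0x19,0x0c,0x0a,0x14] = f6 ee 68 34 5d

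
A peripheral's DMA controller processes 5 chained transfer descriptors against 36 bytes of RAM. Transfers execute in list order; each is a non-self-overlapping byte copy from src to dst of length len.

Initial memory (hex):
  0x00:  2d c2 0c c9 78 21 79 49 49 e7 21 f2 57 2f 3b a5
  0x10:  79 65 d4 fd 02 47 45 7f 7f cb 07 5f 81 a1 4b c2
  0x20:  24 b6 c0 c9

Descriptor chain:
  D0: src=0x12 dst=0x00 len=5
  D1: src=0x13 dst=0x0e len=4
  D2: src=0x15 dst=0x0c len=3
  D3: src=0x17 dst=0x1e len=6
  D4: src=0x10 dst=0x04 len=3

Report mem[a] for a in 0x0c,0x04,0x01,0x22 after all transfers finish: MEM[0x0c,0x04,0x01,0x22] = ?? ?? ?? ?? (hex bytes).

MEM[0x0c,0x04,0x01,0x22] = 47 47 fd 5f

#0 dst[0x00+5] := {0xd4,0xfd,0x02,0x47,0x45}
#1 dst[0x0e+4] := {0xfd,0x02,0x47,0x45}
#2 dst[0x0c+3] := {0x47,0x45,0x7f}
#3 dst[0x1e+6] := {0x7f,0x7f,0xcb,0x07,0x5f,0x81}
#4 dst[0x04+3] := {0x47,0x45,0xd4}
query mem[0x0c]=0x47, mem[0x04]=0x47, mem[0x01]=0xfd, mem[0x22]=0x5f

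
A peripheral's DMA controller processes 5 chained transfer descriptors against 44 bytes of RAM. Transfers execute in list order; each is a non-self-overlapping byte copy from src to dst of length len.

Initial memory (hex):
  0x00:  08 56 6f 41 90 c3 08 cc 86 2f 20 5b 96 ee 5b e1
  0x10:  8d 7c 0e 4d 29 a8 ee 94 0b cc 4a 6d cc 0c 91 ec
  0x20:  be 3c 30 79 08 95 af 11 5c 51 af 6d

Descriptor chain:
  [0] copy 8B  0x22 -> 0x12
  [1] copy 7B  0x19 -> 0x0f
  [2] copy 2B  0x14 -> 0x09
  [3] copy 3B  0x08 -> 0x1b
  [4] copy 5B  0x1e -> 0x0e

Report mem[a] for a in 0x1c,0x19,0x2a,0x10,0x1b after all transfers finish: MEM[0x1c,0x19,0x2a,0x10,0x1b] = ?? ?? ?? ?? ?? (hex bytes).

[0] 0x22->0x12 len=8 : 30 79 08 95 af 11 5c 51
[1] 0x19->0x0f len=7 : 51 4a 6d cc 0c 91 ec
[2] 0x14->0x09 len=2 : 91 ec
[3] 0x08->0x1b len=3 : 86 91 ec
[4] 0x1e->0x0e len=5 : 91 ec be 3c 30
query mem[0x1c]=0x91, mem[0x19]=0x51, mem[0x2a]=0xaf, mem[0x10]=0xbe, mem[0x1b]=0x86

MEM[0x1c,0x19,0x2a,0x10,0x1b] = 91 51 af be 86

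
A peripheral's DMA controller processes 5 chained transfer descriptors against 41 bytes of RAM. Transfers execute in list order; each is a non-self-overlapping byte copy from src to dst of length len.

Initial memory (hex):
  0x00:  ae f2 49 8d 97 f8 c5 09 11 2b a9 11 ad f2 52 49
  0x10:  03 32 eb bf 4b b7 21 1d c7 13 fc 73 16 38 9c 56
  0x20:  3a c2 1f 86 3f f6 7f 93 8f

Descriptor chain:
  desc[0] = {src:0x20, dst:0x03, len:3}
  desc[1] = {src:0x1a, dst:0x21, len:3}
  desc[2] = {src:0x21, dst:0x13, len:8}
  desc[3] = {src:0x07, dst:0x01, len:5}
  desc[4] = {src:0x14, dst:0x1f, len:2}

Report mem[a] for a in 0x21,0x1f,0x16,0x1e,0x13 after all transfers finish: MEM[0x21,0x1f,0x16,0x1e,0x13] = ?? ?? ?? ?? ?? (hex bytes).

  after D0: wrote 3B at 0x03 = 3ac21f
  after D1: wrote 3B at 0x21 = fc7316
  after D2: wrote 8B at 0x13 = fc73163ff67f938f
  after D3: wrote 5B at 0x01 = 09112ba911
  after D4: wrote 2B at 0x1f = 7316
query mem[0x21]=0xfc, mem[0x1f]=0x73, mem[0x16]=0x3f, mem[0x1e]=0x9c, mem[0x13]=0xfc

MEM[0x21,0x1f,0x16,0x1e,0x13] = fc 73 3f 9c fc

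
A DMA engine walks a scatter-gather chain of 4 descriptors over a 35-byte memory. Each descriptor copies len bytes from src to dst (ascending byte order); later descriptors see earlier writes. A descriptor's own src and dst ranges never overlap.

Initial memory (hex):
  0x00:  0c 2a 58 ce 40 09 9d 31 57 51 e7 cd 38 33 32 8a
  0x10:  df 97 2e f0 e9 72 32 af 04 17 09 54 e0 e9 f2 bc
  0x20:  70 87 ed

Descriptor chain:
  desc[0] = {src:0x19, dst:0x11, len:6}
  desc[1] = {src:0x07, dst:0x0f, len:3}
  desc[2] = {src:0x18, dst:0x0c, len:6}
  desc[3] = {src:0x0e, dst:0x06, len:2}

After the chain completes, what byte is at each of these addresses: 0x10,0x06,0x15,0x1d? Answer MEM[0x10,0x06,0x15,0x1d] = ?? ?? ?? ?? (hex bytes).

#0 dst[0x11+6] := {0x17,0x09,0x54,0xe0,0xe9,0xf2}
#1 dst[0x0f+3] := {0x31,0x57,0x51}
#2 dst[0x0c+6] := {0x04,0x17,0x09,0x54,0xe0,0xe9}
#3 dst[0x06+2] := {0x09,0x54}
query mem[0x10]=0xe0, mem[0x06]=0x09, mem[0x15]=0xe9, mem[0x1d]=0xe9

MEM[0x10,0x06,0x15,0x1d] = e0 09 e9 e9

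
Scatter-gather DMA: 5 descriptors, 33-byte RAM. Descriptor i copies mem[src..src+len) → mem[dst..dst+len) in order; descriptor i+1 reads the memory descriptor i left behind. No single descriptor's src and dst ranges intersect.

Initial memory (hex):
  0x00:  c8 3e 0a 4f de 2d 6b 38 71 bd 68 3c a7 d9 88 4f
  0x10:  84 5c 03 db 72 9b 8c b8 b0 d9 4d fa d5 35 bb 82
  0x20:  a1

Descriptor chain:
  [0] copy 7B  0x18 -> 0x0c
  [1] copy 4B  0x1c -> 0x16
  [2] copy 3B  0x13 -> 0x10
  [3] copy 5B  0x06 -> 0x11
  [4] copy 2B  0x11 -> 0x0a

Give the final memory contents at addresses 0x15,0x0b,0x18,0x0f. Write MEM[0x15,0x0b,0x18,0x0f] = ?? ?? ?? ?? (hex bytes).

MEM[0x15,0x0b,0x18,0x0f] = 68 38 bb fa

  after D0: wrote 7B at 0x0c = b0d94dfad535bb
  after D1: wrote 4B at 0x16 = d535bb82
  after D2: wrote 3B at 0x10 = db729b
  after D3: wrote 5B at 0x11 = 6b3871bd68
  after D4: wrote 2B at 0x0a = 6b38
query mem[0x15]=0x68, mem[0x0b]=0x38, mem[0x18]=0xbb, mem[0x0f]=0xfa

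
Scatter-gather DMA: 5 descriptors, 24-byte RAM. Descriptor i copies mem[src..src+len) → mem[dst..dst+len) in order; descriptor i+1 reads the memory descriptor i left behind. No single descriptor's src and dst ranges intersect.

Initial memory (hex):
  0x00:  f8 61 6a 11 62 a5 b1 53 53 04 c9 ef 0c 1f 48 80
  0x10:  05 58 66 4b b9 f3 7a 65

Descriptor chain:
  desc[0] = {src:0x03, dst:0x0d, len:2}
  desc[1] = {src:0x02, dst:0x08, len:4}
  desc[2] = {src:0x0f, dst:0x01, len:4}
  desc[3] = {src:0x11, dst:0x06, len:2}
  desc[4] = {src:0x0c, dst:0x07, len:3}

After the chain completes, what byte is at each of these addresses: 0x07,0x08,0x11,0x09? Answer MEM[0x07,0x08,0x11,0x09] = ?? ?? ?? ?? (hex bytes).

MEM[0x07,0x08,0x11,0x09] = 0c 11 58 62

  after D0: wrote 2B at 0x0d = 1162
  after D1: wrote 4B at 0x08 = 6a1162a5
  after D2: wrote 4B at 0x01 = 80055866
  after D3: wrote 2B at 0x06 = 5866
  after D4: wrote 3B at 0x07 = 0c1162
query mem[0x07]=0x0c, mem[0x08]=0x11, mem[0x11]=0x58, mem[0x09]=0x62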